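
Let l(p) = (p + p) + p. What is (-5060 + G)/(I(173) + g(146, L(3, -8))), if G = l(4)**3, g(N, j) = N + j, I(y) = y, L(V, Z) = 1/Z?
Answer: -26656/2551 ≈ -10.449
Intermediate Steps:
l(p) = 3*p (l(p) = 2*p + p = 3*p)
G = 1728 (G = (3*4)**3 = 12**3 = 1728)
(-5060 + G)/(I(173) + g(146, L(3, -8))) = (-5060 + 1728)/(173 + (146 + 1/(-8))) = -3332/(173 + (146 - 1/8)) = -3332/(173 + 1167/8) = -3332/2551/8 = -3332*8/2551 = -26656/2551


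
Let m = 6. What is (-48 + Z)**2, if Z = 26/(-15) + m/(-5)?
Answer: 583696/225 ≈ 2594.2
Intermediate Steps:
Z = -44/15 (Z = 26/(-15) + 6/(-5) = 26*(-1/15) + 6*(-1/5) = -26/15 - 6/5 = -44/15 ≈ -2.9333)
(-48 + Z)**2 = (-48 - 44/15)**2 = (-764/15)**2 = 583696/225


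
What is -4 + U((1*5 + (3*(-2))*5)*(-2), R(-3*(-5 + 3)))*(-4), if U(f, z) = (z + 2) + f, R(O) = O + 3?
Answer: -248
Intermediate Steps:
R(O) = 3 + O
U(f, z) = 2 + f + z (U(f, z) = (2 + z) + f = 2 + f + z)
-4 + U((1*5 + (3*(-2))*5)*(-2), R(-3*(-5 + 3)))*(-4) = -4 + (2 + (1*5 + (3*(-2))*5)*(-2) + (3 - 3*(-5 + 3)))*(-4) = -4 + (2 + (5 - 6*5)*(-2) + (3 - 3*(-2)))*(-4) = -4 + (2 + (5 - 30)*(-2) + (3 + 6))*(-4) = -4 + (2 - 25*(-2) + 9)*(-4) = -4 + (2 + 50 + 9)*(-4) = -4 + 61*(-4) = -4 - 244 = -248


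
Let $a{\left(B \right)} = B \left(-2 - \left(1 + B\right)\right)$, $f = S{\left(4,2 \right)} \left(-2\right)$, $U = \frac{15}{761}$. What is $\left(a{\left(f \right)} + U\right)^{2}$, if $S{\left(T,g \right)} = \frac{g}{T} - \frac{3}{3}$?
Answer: $\frac{9174841}{579121} \approx 15.843$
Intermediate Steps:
$S{\left(T,g \right)} = -1 + \frac{g}{T}$ ($S{\left(T,g \right)} = \frac{g}{T} - 1 = -1 + \frac{g}{T}$)
$U = \frac{15}{761}$ ($U = 15 \cdot \frac{1}{761} = \frac{15}{761} \approx 0.019711$)
$f = 1$ ($f = \frac{2 - 4}{4} \left(-2\right) = \frac{1}{4} \left(-2\right) \left(-2\right) = \left(- \frac{1}{2}\right) \left(-2\right) = 1$)
$a{\left(B \right)} = B \left(-3 - B\right)$
$\left(a{\left(f \right)} + U\right)^{2} = \left(\left(-1\right) 1 \left(3 + 1\right) + \frac{15}{761}\right)^{2} = \left(\left(-1\right) 1 \cdot 4 + \frac{15}{761}\right)^{2} = \left(-4 + \frac{15}{761}\right)^{2} = \left(- \frac{3029}{761}\right)^{2} = \frac{9174841}{579121}$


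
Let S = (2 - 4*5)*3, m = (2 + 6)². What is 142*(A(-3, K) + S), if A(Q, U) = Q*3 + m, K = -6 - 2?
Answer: 142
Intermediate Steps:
m = 64 (m = 8² = 64)
S = -54 (S = (2 - 20)*3 = -18*3 = -54)
K = -8
A(Q, U) = 64 + 3*Q (A(Q, U) = Q*3 + 64 = 3*Q + 64 = 64 + 3*Q)
142*(A(-3, K) + S) = 142*((64 + 3*(-3)) - 54) = 142*((64 - 9) - 54) = 142*(55 - 54) = 142*1 = 142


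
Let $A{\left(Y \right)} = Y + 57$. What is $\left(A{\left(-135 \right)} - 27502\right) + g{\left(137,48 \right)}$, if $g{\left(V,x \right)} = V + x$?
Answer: $-27395$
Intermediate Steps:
$A{\left(Y \right)} = 57 + Y$
$\left(A{\left(-135 \right)} - 27502\right) + g{\left(137,48 \right)} = \left(\left(57 - 135\right) - 27502\right) + \left(137 + 48\right) = \left(-78 - 27502\right) + 185 = -27580 + 185 = -27395$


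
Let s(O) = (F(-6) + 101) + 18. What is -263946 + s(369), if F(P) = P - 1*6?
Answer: -263839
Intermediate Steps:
F(P) = -6 + P (F(P) = P - 6 = -6 + P)
s(O) = 107 (s(O) = ((-6 - 6) + 101) + 18 = (-12 + 101) + 18 = 89 + 18 = 107)
-263946 + s(369) = -263946 + 107 = -263839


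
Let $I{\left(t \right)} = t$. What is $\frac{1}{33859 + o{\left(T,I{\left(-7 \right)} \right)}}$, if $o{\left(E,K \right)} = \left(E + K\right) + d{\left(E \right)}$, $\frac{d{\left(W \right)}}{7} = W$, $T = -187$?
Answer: $\frac{1}{32356} \approx 3.0906 \cdot 10^{-5}$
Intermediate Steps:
$d{\left(W \right)} = 7 W$
$o{\left(E,K \right)} = K + 8 E$ ($o{\left(E,K \right)} = \left(E + K\right) + 7 E = K + 8 E$)
$\frac{1}{33859 + o{\left(T,I{\left(-7 \right)} \right)}} = \frac{1}{33859 + \left(-7 + 8 \left(-187\right)\right)} = \frac{1}{33859 - 1503} = \frac{1}{32356}$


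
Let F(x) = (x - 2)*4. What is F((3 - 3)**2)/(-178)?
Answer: 4/89 ≈ 0.044944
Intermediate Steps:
F(x) = -8 + 4*x (F(x) = (-2 + x)*4 = -8 + 4*x)
F((3 - 3)**2)/(-178) = (-8 + 4*(3 - 3)**2)/(-178) = (-8 + 4*0**2)*(-1/178) = (-8 + 4*0)*(-1/178) = (-8 + 0)*(-1/178) = -8*(-1/178) = 4/89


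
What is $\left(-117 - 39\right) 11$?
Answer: $-1716$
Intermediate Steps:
$\left(-117 - 39\right) 11 = \left(-156\right) 11 = -1716$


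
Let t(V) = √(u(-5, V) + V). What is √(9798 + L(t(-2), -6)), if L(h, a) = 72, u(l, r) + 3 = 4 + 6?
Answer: √9870 ≈ 99.348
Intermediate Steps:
u(l, r) = 7 (u(l, r) = -3 + (4 + 6) = -3 + 10 = 7)
t(V) = √(7 + V)
√(9798 + L(t(-2), -6)) = √(9798 + 72) = √9870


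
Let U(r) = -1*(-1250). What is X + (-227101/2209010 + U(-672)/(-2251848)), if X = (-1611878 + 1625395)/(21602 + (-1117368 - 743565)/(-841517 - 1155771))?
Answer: 28027457549528207740337/53657464719486827594580 ≈ 0.52234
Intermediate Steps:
U(r) = 1250
X = 26997341896/43147276309 (X = 13517/(21602 - 1860933/(-1997288)) = 13517/(21602 - 1860933*(-1/1997288)) = 13517/(21602 + 1860933/1997288) = 13517/(43147276309/1997288) = 13517*(1997288/43147276309) = 26997341896/43147276309 ≈ 0.62570)
X + (-227101/2209010 + U(-672)/(-2251848)) = 26997341896/43147276309 + (-227101/2209010 + 1250/(-2251848)) = 26997341896/43147276309 + (-227101*1/2209010 + 1250*(-1/2251848)) = 26997341896/43147276309 + (-227101/2209010 - 625/1125924) = 26997341896/43147276309 - 128539548787/1243588687620 = 28027457549528207740337/53657464719486827594580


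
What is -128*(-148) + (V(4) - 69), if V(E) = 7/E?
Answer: 75507/4 ≈ 18877.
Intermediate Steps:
-128*(-148) + (V(4) - 69) = -128*(-148) + (7/4 - 69) = 18944 + (7*(¼) - 69) = 18944 + (7/4 - 69) = 18944 - 269/4 = 75507/4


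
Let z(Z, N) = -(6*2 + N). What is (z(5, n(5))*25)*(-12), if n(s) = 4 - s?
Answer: 3300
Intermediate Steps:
z(Z, N) = -12 - N (z(Z, N) = -(12 + N) = -12 - N)
(z(5, n(5))*25)*(-12) = ((-12 - (4 - 1*5))*25)*(-12) = ((-12 - (4 - 5))*25)*(-12) = ((-12 - 1*(-1))*25)*(-12) = ((-12 + 1)*25)*(-12) = -11*25*(-12) = -275*(-12) = 3300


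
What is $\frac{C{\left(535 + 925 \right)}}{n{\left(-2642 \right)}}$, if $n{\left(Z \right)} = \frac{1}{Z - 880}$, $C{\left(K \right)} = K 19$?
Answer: $-97700280$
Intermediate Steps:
$C{\left(K \right)} = 19 K$
$n{\left(Z \right)} = \frac{1}{-880 + Z}$
$\frac{C{\left(535 + 925 \right)}}{n{\left(-2642 \right)}} = \frac{19 \left(535 + 925\right)}{\frac{1}{-880 - 2642}} = \frac{19 \cdot 1460}{\frac{1}{-3522}} = \frac{27740}{- \frac{1}{3522}} = 27740 \left(-3522\right) = -97700280$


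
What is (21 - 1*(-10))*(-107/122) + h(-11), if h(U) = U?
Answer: -4659/122 ≈ -38.189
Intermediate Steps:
(21 - 1*(-10))*(-107/122) + h(-11) = (21 - 1*(-10))*(-107/122) - 11 = (21 + 10)*(-107*1/122) - 11 = 31*(-107/122) - 11 = -3317/122 - 11 = -4659/122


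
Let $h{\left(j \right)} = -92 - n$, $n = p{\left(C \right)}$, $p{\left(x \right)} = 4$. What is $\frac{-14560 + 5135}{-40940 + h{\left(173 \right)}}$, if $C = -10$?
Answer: $\frac{9425}{41036} \approx 0.22968$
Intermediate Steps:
$n = 4$
$h{\left(j \right)} = -96$ ($h{\left(j \right)} = -92 - 4 = -96$)
$\frac{-14560 + 5135}{-40940 + h{\left(173 \right)}} = \frac{-14560 + 5135}{-40940 - 96} = - \frac{9425}{-41036} = \left(-9425\right) \left(- \frac{1}{41036}\right) = \frac{9425}{41036}$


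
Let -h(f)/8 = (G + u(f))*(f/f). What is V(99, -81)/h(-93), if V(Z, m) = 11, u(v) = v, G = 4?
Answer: 11/712 ≈ 0.015449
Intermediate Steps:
h(f) = -32 - 8*f (h(f) = -8*(4 + f)*f/f = -8*(4 + f) = -32 - 8*f)
V(99, -81)/h(-93) = 11/(-32 - 8*(-93)) = 11/(-32 + 744) = 11/712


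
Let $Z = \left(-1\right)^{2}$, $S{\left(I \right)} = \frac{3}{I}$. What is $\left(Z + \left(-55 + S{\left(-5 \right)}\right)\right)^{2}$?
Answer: $\frac{74529}{25} \approx 2981.2$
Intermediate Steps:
$Z = 1$
$\left(Z + \left(-55 + S{\left(-5 \right)}\right)\right)^{2} = \left(1 - \left(55 - \frac{3}{-5}\right)\right)^{2} = \left(1 + \left(-55 + 3 \left(- \frac{1}{5}\right)\right)\right)^{2} = \left(1 - \frac{278}{5}\right)^{2} = \left(- \frac{273}{5}\right)^{2} = \frac{74529}{25}$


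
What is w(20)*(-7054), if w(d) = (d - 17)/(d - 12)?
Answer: -10581/4 ≈ -2645.3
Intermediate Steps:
w(d) = (-17 + d)/(-12 + d)
w(20)*(-7054) = ((-17 + 20)/(-12 + 20))*(-7054) = (3/8)*(-7054) = -10581/4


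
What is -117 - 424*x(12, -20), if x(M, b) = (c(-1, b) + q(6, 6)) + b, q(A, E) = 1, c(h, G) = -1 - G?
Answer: -117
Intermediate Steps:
x(M, b) = 0 (x(M, b) = ((-1 - b) + 1) + b = -b + b = 0)
-117 - 424*x(12, -20) = -117 - 424*0 = -117 + 0 = -117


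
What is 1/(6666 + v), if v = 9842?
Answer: 1/16508 ≈ 6.0577e-5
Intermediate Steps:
1/(6666 + v) = 1/(6666 + 9842) = 1/16508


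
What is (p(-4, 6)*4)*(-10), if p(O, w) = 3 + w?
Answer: -360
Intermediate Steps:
(p(-4, 6)*4)*(-10) = ((3 + 6)*4)*(-10) = (9*4)*(-10) = 36*(-10) = -360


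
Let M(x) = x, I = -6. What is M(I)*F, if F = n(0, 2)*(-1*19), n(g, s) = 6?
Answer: 684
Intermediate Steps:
F = -114 (F = 6*(-1*19) = 6*(-19) = -114)
M(I)*F = -6*(-114) = 684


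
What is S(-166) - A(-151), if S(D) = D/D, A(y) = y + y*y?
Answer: -22649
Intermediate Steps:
A(y) = y + y²
S(D) = 1
S(-166) - A(-151) = 1 - (-151)*(1 - 151) = 1 - (-151)*(-150) = 1 - 1*22650 = 1 - 22650 = -22649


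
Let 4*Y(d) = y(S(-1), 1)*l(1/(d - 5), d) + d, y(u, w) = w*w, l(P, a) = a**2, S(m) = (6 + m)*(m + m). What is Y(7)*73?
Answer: 1022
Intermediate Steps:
S(m) = 2*m*(6 + m) (S(m) = (6 + m)*(2*m) = 2*m*(6 + m))
y(u, w) = w**2
Y(d) = d/4 + d**2/4 (Y(d) = (1**2*d**2 + d)/4 = (1*d**2 + d)/4 = (d**2 + d)/4 = (d + d**2)/4 = d/4 + d**2/4)
Y(7)*73 = ((1/4)*7*(1 + 7))*73 = ((1/4)*7*8)*73 = 14*73 = 1022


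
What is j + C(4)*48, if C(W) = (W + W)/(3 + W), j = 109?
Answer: 1147/7 ≈ 163.86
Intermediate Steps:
C(W) = 2*W/(3 + W) (C(W) = (2*W)/(3 + W) = 2*W/(3 + W))
j + C(4)*48 = 109 + (2*4/(3 + 4))*48 = 109 + (2*4/7)*48 = 109 + (2*4*(⅐))*48 = 109 + (8/7)*48 = 109 + 384/7 = 1147/7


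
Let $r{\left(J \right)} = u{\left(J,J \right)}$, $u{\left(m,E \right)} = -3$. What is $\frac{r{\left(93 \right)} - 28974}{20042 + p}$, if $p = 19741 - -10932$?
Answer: $- \frac{9659}{16905} \approx -0.57137$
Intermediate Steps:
$p = 30673$ ($p = 19741 + 10932 = 30673$)
$r{\left(J \right)} = -3$
$\frac{r{\left(93 \right)} - 28974}{20042 + p} = \frac{-3 - 28974}{20042 + 30673} = - \frac{28977}{50715} = \left(-28977\right) \frac{1}{50715} = - \frac{9659}{16905}$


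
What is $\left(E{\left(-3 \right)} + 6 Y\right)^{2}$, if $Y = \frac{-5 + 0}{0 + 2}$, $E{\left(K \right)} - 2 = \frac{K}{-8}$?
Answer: $\frac{10201}{64} \approx 159.39$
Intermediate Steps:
$E{\left(K \right)} = 2 - \frac{K}{8}$ ($E{\left(K \right)} = 2 + \frac{K}{-8} = 2 + K \left(- \frac{1}{8}\right) = 2 - \frac{K}{8}$)
$Y = - \frac{5}{2} \approx -2.5$
$\left(E{\left(-3 \right)} + 6 Y\right)^{2} = \left(\left(2 - - \frac{3}{8}\right) + 6 \left(- \frac{5}{2}\right)\right)^{2} = \left(\left(2 + \frac{3}{8}\right) - 15\right)^{2} = \left(\frac{19}{8} - 15\right)^{2} = \left(- \frac{101}{8}\right)^{2} = \frac{10201}{64}$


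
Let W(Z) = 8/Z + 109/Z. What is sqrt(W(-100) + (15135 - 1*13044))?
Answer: sqrt(208983)/10 ≈ 45.715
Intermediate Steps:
W(Z) = 117/Z
sqrt(W(-100) + (15135 - 1*13044)) = sqrt(117/(-100) + (15135 - 1*13044)) = sqrt(117*(-1/100) + (15135 - 13044)) = sqrt(-117/100 + 2091) = sqrt(208983/100) = sqrt(208983)/10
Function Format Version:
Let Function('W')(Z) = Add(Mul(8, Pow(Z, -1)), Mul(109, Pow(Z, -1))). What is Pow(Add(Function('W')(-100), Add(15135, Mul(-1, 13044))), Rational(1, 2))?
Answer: Mul(Rational(1, 10), Pow(208983, Rational(1, 2))) ≈ 45.715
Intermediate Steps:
Function('W')(Z) = Mul(117, Pow(Z, -1))
Pow(Add(Function('W')(-100), Add(15135, Mul(-1, 13044))), Rational(1, 2)) = Pow(Add(Mul(117, Pow(-100, -1)), Add(15135, Mul(-1, 13044))), Rational(1, 2)) = Pow(Add(Mul(117, Rational(-1, 100)), Add(15135, -13044)), Rational(1, 2)) = Pow(Add(Rational(-117, 100), 2091), Rational(1, 2)) = Pow(Rational(208983, 100), Rational(1, 2)) = Mul(Rational(1, 10), Pow(208983, Rational(1, 2)))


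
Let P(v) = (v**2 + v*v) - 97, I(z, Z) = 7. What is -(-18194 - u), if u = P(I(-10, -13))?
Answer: 18195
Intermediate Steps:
P(v) = -97 + 2*v**2 (P(v) = (v**2 + v**2) - 97 = 2*v**2 - 97 = -97 + 2*v**2)
u = 1 (u = -97 + 2*7**2 = -97 + 2*49 = -97 + 98 = 1)
-(-18194 - u) = -(-18194 - 1*1) = -(-18194 - 1) = -1*(-18195) = 18195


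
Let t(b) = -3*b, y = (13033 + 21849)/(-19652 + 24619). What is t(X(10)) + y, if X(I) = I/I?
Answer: 19981/4967 ≈ 4.0228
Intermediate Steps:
y = 34882/4967 ≈ 7.0228
X(I) = 1
t(X(10)) + y = -3*1 + 34882/4967 = -3 + 34882/4967 = 19981/4967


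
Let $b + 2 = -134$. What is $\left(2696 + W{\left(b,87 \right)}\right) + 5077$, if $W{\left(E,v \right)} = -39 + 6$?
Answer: $7740$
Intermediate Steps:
$b = -136$ ($b = -2 - 134 = -136$)
$W{\left(E,v \right)} = -33$
$\left(2696 + W{\left(b,87 \right)}\right) + 5077 = \left(2696 - 33\right) + 5077 = 2663 + 5077 = 7740$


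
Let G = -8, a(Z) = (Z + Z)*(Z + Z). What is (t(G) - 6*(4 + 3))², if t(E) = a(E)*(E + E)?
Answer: 17123044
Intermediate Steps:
a(Z) = 4*Z² (a(Z) = (2*Z)*(2*Z) = 4*Z²)
t(E) = 8*E³ (t(E) = (4*E²)*(E + E) = (4*E²)*(2*E) = 8*E³)
(t(G) - 6*(4 + 3))² = (8*(-8)³ - 6*(4 + 3))² = (8*(-512) - 6*7)² = (-4096 - 42)² = (-4138)² = 17123044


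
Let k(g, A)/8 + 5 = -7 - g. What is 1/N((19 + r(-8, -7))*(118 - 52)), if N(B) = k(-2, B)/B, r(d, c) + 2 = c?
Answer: -33/4 ≈ -8.2500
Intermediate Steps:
k(g, A) = -96 - 8*g (k(g, A) = -40 + 8*(-7 - g) = -40 + (-56 - 8*g) = -96 - 8*g)
r(d, c) = -2 + c
N(B) = -80/B (N(B) = (-96 - 8*(-2))/B = (-96 + 16)/B = -80/B)
1/N((19 + r(-8, -7))*(118 - 52)) = 1/(-80*1/((19 + (-2 - 7))*(118 - 52))) = 1/(-80*1/(66*(19 - 9))) = 1/(-80/(10*66)) = 1/(-80/660) = 1/(-80*1/660) = 1/(-4/33) = -33/4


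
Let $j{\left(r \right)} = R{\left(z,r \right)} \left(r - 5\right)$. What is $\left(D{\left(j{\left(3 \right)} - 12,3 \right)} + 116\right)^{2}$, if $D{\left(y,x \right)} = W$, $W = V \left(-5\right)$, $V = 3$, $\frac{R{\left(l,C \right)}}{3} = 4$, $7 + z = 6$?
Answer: $10201$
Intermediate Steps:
$z = -1$ ($z = -7 + 6 = -1$)
$R{\left(l,C \right)} = 12$ ($R{\left(l,C \right)} = 3 \cdot 4 = 12$)
$j{\left(r \right)} = -60 + 12 r$ ($j{\left(r \right)} = 12 \left(r - 5\right) = 12 \left(-5 + r\right) = -60 + 12 r$)
$W = -15$ ($W = 3 \left(-5\right) = -15$)
$D{\left(y,x \right)} = -15$
$\left(D{\left(j{\left(3 \right)} - 12,3 \right)} + 116\right)^{2} = \left(-15 + 116\right)^{2} = 101^{2} = 10201$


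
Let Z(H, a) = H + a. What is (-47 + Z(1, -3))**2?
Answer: 2401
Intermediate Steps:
(-47 + Z(1, -3))**2 = (-47 + (1 - 3))**2 = (-47 - 2)**2 = (-49)**2 = 2401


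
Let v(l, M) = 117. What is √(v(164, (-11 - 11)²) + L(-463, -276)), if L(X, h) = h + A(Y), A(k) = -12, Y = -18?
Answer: 3*I*√19 ≈ 13.077*I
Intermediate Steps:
L(X, h) = -12 + h (L(X, h) = h - 12 = -12 + h)
√(v(164, (-11 - 11)²) + L(-463, -276)) = √(117 + (-12 - 276)) = √(117 - 288) = √(-171) = 3*I*√19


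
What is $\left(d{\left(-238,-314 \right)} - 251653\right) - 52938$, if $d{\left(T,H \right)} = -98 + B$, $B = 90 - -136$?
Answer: $-304463$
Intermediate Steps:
$B = 226$ ($B = 90 + 136 = 226$)
$d{\left(T,H \right)} = 128$ ($d{\left(T,H \right)} = -98 + 226 = 128$)
$\left(d{\left(-238,-314 \right)} - 251653\right) - 52938 = \left(128 - 251653\right) - 52938 = -251525 - 52938 = -304463$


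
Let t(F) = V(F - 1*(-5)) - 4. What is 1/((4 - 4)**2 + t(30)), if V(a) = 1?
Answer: -1/3 ≈ -0.33333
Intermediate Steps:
t(F) = -3 (t(F) = 1 - 4 = -3)
1/((4 - 4)**2 + t(30)) = 1/((4 - 4)**2 - 3) = 1/(0**2 - 3) = 1/(0 - 3) = 1/(-3) = -1/3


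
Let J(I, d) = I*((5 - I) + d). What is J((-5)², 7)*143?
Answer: -46475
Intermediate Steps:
J(I, d) = I*(5 + d - I)
J((-5)², 7)*143 = ((-5)²*(5 + 7 - 1*(-5)²))*143 = (25*(5 + 7 - 1*25))*143 = (25*(5 + 7 - 25))*143 = (25*(-13))*143 = -325*143 = -46475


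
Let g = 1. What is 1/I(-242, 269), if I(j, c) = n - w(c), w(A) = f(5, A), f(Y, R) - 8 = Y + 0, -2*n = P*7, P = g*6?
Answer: -1/34 ≈ -0.029412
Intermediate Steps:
P = 6 (P = 1*6 = 6)
n = -21 (n = -3*7 = -½*42 = -21)
f(Y, R) = 8 + Y (f(Y, R) = 8 + (Y + 0) = 8 + Y)
w(A) = 13 (w(A) = 8 + 5 = 13)
I(j, c) = -34 (I(j, c) = -21 - 1*13 = -21 - 13 = -34)
1/I(-242, 269) = 1/(-34) = -1/34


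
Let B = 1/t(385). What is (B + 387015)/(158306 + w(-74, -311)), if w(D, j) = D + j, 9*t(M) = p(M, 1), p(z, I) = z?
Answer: 149000784/60799585 ≈ 2.4507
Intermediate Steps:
t(M) = M/9
B = 9/385 (B = 1/((1/9)*385) = 1/(385/9) = 9/385 ≈ 0.023377)
(B + 387015)/(158306 + w(-74, -311)) = (9/385 + 387015)/(158306 + (-74 - 311)) = 149000784/(385*(158306 - 385)) = (149000784/385)/157921 = (149000784/385)*(1/157921) = 149000784/60799585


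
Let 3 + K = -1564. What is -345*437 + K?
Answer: -152332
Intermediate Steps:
K = -1567 (K = -3 - 1564 = -1567)
-345*437 + K = -345*437 - 1567 = -150765 - 1567 = -152332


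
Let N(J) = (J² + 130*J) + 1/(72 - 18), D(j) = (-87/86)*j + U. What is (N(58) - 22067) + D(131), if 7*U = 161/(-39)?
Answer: -170491954/15093 ≈ -11296.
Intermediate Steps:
U = -23/39 (U = (161/(-39))/7 = (161*(-1/39))/7 = (⅐)*(-161/39) = -23/39 ≈ -0.58974)
D(j) = -23/39 - 87*j/86 (D(j) = (-87/86)*j - 23/39 = (-87*1/86)*j - 23/39 = -87*j/86 - 23/39 = -23/39 - 87*j/86)
N(J) = 1/54 + J² + 130*J (N(J) = (J² + 130*J) + 1/54 = 1/54 + J² + 130*J)
(N(58) - 22067) + D(131) = ((1/54 + 58² + 130*58) - 22067) + (-23/39 - 87/86*131) = ((1/54 + 3364 + 7540) - 22067) + (-23/39 - 11397/86) = (588817/54 - 22067) - 446461/3354 = -602801/54 - 446461/3354 = -170491954/15093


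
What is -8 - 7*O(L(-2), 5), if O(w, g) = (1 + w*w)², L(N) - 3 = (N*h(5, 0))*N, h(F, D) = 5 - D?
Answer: -1966308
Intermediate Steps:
L(N) = 3 + 5*N² (L(N) = 3 + (N*(5 - 1*0))*N = 3 + (N*(5 + 0))*N = 3 + (N*5)*N = 3 + (5*N)*N = 3 + 5*N²)
O(w, g) = (1 + w²)²
-8 - 7*O(L(-2), 5) = -8 - 7*(1 + (3 + 5*(-2)²)²)² = -8 - 7*(1 + (3 + 5*4)²)² = -8 - 7*(1 + (3 + 20)²)² = -8 - 7*(1 + 23²)² = -8 - 7*(1 + 529)² = -8 - 7*530² = -8 - 7*280900 = -8 - 1966300 = -1966308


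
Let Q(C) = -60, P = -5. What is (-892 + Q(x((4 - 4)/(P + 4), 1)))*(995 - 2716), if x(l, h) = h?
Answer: 1638392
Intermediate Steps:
(-892 + Q(x((4 - 4)/(P + 4), 1)))*(995 - 2716) = (-892 - 60)*(995 - 2716) = -952*(-1721) = 1638392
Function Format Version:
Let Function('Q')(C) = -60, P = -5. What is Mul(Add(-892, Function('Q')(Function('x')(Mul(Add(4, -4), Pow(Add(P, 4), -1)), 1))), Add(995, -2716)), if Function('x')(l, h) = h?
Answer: 1638392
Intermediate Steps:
Mul(Add(-892, Function('Q')(Function('x')(Mul(Add(4, -4), Pow(Add(P, 4), -1)), 1))), Add(995, -2716)) = Mul(Add(-892, -60), Add(995, -2716)) = Mul(-952, -1721) = 1638392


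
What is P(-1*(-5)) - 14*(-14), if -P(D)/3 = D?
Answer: 181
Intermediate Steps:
P(D) = -3*D
P(-1*(-5)) - 14*(-14) = -(-3)*(-5) - 14*(-14) = -3*5 + 196 = -15 + 196 = 181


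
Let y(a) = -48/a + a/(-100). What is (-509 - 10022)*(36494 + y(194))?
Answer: -1863832099521/4850 ≈ -3.8430e+8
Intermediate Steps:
y(a) = -48/a - a/100 (y(a) = -48/a + a*(-1/100) = -48/a - a/100)
(-509 - 10022)*(36494 + y(194)) = (-509 - 10022)*(36494 + (-48/194 - 1/100*194)) = -10531*(36494 + (-48*1/194 - 97/50)) = -10531*(36494 + (-24/97 - 97/50)) = -10531*(36494 - 10609/4850) = -10531*176985291/4850 = -1863832099521/4850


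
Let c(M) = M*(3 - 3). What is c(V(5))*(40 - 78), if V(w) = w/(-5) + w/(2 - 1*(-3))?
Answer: 0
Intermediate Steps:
V(w) = 0 (V(w) = w*(-1/5) + w/(2 + 3) = -w/5 + w/5 = 0)
c(M) = 0 (c(M) = M*0 = 0)
c(V(5))*(40 - 78) = 0*(40 - 78) = 0*(-38) = 0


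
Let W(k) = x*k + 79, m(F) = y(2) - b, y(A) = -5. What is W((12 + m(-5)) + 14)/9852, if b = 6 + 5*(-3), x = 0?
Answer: 79/9852 ≈ 0.0080187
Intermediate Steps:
b = -9 (b = 6 - 15 = -9)
m(F) = 4 (m(F) = -5 - 1*(-9) = -5 + 9 = 4)
W(k) = 79 (W(k) = 0*k + 79 = 0 + 79 = 79)
W((12 + m(-5)) + 14)/9852 = 79/9852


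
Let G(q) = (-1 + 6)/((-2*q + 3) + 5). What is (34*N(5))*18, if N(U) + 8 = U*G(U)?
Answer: -12546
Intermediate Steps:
G(q) = 5/(8 - 2*q) (G(q) = 5/((3 - 2*q) + 5) = 5/(8 - 2*q))
N(U) = -8 - 5*U/(-8 + 2*U) (N(U) = -8 + U*(-5/(-8 + 2*U)) = -8 - 5*U/(-8 + 2*U))
(34*N(5))*18 = (34*((64 - 21*5)/(2*(-4 + 5))))*18 = (34*((½)*(64 - 105)/1))*18 = (34*((½)*1*(-41)))*18 = (34*(-41/2))*18 = -697*18 = -12546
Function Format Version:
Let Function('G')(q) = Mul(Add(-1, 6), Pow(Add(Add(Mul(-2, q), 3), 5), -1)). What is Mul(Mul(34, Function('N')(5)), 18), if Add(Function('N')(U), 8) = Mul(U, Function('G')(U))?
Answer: -12546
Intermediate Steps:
Function('G')(q) = Mul(5, Pow(Add(8, Mul(-2, q)), -1)) (Function('G')(q) = Mul(5, Pow(Add(Add(3, Mul(-2, q)), 5), -1)) = Mul(5, Pow(Add(8, Mul(-2, q)), -1)))
Function('N')(U) = Add(-8, Mul(-5, U, Pow(Add(-8, Mul(2, U)), -1))) (Function('N')(U) = Add(-8, Mul(U, Mul(-5, Pow(Add(-8, Mul(2, U)), -1)))) = Add(-8, Mul(-5, U, Pow(Add(-8, Mul(2, U)), -1))))
Mul(Mul(34, Function('N')(5)), 18) = Mul(Mul(34, Mul(Rational(1, 2), Pow(Add(-4, 5), -1), Add(64, Mul(-21, 5)))), 18) = Mul(Mul(34, Mul(Rational(1, 2), Pow(1, -1), Add(64, -105))), 18) = Mul(Mul(34, Mul(Rational(1, 2), 1, -41)), 18) = Mul(Mul(34, Rational(-41, 2)), 18) = Mul(-697, 18) = -12546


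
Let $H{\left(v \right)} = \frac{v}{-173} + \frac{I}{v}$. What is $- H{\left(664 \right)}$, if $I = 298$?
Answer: $\frac{194671}{57436} \approx 3.3894$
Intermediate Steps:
$H{\left(v \right)} = \frac{298}{v} - \frac{v}{173}$ ($H{\left(v \right)} = \frac{v}{-173} + \frac{298}{v} = v \left(- \frac{1}{173}\right) + \frac{298}{v} = - \frac{v}{173} + \frac{298}{v} = \frac{298}{v} - \frac{v}{173}$)
$- H{\left(664 \right)} = - (\frac{298}{664} - \frac{664}{173}) = - (298 \cdot \frac{1}{664} - \frac{664}{173}) = - (\frac{149}{332} - \frac{664}{173}) = \left(-1\right) \left(- \frac{194671}{57436}\right) = \frac{194671}{57436}$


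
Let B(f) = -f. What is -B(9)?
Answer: 9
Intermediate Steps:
-B(9) = -(-1)*9 = -1*(-9) = 9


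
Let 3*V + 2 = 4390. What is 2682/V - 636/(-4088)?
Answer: 1115088/560567 ≈ 1.9892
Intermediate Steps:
V = 4388/3 (V = -2/3 + (1/3)*4390 = -2/3 + 4390/3 = 4388/3 ≈ 1462.7)
2682/V - 636/(-4088) = 2682/(4388/3) - 636/(-4088) = 2682*(3/4388) - 636*(-1/4088) = 4023/2194 + 159/1022 = 1115088/560567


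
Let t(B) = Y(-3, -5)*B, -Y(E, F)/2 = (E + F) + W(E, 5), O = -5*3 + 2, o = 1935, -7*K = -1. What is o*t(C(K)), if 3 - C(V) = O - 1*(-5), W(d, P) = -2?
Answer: 425700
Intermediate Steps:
K = 1/7 (K = -1/7*(-1) = 1/7 ≈ 0.14286)
O = -13 (O = -15 + 2 = -13)
Y(E, F) = 4 - 2*E - 2*F (Y(E, F) = -2*((E + F) - 2) = -2*(-2 + E + F) = 4 - 2*E - 2*F)
C(V) = 11 (C(V) = 3 - (-13 - 1*(-5)) = 3 - (-13 + 5) = 3 - 1*(-8) = 3 + 8 = 11)
t(B) = 20*B (t(B) = (4 - 2*(-3) - 2*(-5))*B = (4 + 6 + 10)*B = 20*B)
o*t(C(K)) = 1935*(20*11) = 1935*220 = 425700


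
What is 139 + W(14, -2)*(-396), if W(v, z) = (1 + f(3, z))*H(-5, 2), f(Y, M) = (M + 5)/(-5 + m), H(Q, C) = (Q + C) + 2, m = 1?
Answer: 238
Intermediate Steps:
H(Q, C) = 2 + C + Q (H(Q, C) = (C + Q) + 2 = 2 + C + Q)
f(Y, M) = -5/4 - M/4 (f(Y, M) = (M + 5)/(-5 + 1) = (5 + M)/(-4) = (5 + M)*(-¼) = -5/4 - M/4)
W(v, z) = ¼ + z/4 (W(v, z) = (1 + (-5/4 - z/4))*(2 + 2 - 5) = (-¼ - z/4)*(-1) = ¼ + z/4)
139 + W(14, -2)*(-396) = 139 + (¼ + (¼)*(-2))*(-396) = 139 + (¼ - ½)*(-396) = 139 - ¼*(-396) = 139 + 99 = 238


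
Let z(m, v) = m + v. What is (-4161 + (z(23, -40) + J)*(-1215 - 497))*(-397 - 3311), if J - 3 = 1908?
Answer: 12038722812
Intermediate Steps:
J = 1911 (J = 3 + 1908 = 1911)
(-4161 + (z(23, -40) + J)*(-1215 - 497))*(-397 - 3311) = (-4161 + ((23 - 40) + 1911)*(-1215 - 497))*(-397 - 3311) = (-4161 + (-17 + 1911)*(-1712))*(-3708) = (-4161 + 1894*(-1712))*(-3708) = (-4161 - 3242528)*(-3708) = -3246689*(-3708) = 12038722812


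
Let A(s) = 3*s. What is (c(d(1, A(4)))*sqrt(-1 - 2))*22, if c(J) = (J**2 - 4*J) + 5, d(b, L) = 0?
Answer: 110*I*sqrt(3) ≈ 190.53*I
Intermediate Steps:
c(J) = 5 + J**2 - 4*J
(c(d(1, A(4)))*sqrt(-1 - 2))*22 = ((5 + 0**2 - 4*0)*sqrt(-1 - 2))*22 = ((5 + 0 + 0)*sqrt(-3))*22 = (5*(I*sqrt(3)))*22 = (5*I*sqrt(3))*22 = 110*I*sqrt(3)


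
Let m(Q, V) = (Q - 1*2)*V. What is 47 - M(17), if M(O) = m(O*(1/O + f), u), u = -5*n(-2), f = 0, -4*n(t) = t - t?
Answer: 47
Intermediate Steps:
n(t) = 0 (n(t) = -(t - t)/4 = -1/4*0 = 0)
u = 0 (u = -5*0 = 0)
m(Q, V) = V*(-2 + Q) (m(Q, V) = (Q - 2)*V = (-2 + Q)*V = V*(-2 + Q))
M(O) = 0 (M(O) = 0*(-2 + O*(1/O + 0)) = 0*(-2 + O/O) = 0*(-2 + 1) = 0*(-1) = 0)
47 - M(17) = 47 - 1*0 = 47 + 0 = 47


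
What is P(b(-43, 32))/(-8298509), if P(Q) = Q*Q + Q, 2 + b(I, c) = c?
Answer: -930/8298509 ≈ -0.00011207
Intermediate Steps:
b(I, c) = -2 + c
P(Q) = Q + Q² (P(Q) = Q² + Q = Q + Q²)
P(b(-43, 32))/(-8298509) = ((-2 + 32)*(1 + (-2 + 32)))/(-8298509) = (30*(1 + 30))*(-1/8298509) = (30*31)*(-1/8298509) = 930*(-1/8298509) = -930/8298509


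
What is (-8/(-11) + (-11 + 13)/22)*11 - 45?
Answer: -36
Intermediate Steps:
(-8/(-11) + (-11 + 13)/22)*11 - 45 = (-8*(-1/11) + 2*(1/22))*11 - 45 = (8/11 + 1/11)*11 - 45 = (9/11)*11 - 45 = 9 - 45 = -36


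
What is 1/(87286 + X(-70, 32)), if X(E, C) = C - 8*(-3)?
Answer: 1/87342 ≈ 1.1449e-5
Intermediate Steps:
X(E, C) = 24 + C (X(E, C) = C + 24 = 24 + C)
1/(87286 + X(-70, 32)) = 1/(87286 + (24 + 32)) = 1/(87286 + 56) = 1/87342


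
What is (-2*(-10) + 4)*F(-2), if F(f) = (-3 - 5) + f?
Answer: -240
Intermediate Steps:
F(f) = -8 + f
(-2*(-10) + 4)*F(-2) = (-2*(-10) + 4)*(-8 - 2) = (20 + 4)*(-10) = 24*(-10) = -240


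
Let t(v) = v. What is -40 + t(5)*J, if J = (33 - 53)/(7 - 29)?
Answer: -390/11 ≈ -35.455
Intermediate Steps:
J = 10/11 (J = -20/(-22) = -20*(-1/22) = 10/11 ≈ 0.90909)
-40 + t(5)*J = -40 + 5*(10/11) = -40 + 50/11 = -390/11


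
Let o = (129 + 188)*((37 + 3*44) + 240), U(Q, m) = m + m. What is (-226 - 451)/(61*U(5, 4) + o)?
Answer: -677/130141 ≈ -0.0052020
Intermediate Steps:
U(Q, m) = 2*m
o = 129653 (o = 317*((37 + 132) + 240) = 317*(169 + 240) = 317*409 = 129653)
(-226 - 451)/(61*U(5, 4) + o) = (-226 - 451)/(61*(2*4) + 129653) = -677/(61*8 + 129653) = -677/(488 + 129653) = -677/130141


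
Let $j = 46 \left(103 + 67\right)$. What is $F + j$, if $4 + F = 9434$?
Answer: $17250$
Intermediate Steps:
$F = 9430$ ($F = -4 + 9434 = 9430$)
$j = 7820$ ($j = 46 \cdot 170 = 7820$)
$F + j = 9430 + 7820 = 17250$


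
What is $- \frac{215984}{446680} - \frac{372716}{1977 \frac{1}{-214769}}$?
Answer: $\frac{4469471238419294}{110385795} \approx 4.049 \cdot 10^{7}$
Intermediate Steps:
$- \frac{215984}{446680} - \frac{372716}{1977 \frac{1}{-214769}} = \left(-215984\right) \frac{1}{446680} - \frac{372716}{1977 \left(- \frac{1}{214769}\right)} = - \frac{26998}{55835} - \frac{372716}{- \frac{1977}{214769}} = - \frac{26998}{55835} - - \frac{80047842604}{1977} = - \frac{26998}{55835} + \frac{80047842604}{1977} = \frac{4469471238419294}{110385795}$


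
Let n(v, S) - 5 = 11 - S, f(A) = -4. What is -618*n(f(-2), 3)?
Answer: -8034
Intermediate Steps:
n(v, S) = 16 - S (n(v, S) = 5 + (11 - S) = 16 - S)
-618*n(f(-2), 3) = -618*(16 - 1*3) = -618*(16 - 3) = -618*13 = -8034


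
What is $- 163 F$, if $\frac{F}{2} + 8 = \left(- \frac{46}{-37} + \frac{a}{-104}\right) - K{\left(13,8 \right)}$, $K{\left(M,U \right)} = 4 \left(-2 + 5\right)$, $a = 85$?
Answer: $\frac{12277323}{1924} \approx 6381.1$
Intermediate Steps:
$K{\left(M,U \right)} = 12$ ($K{\left(M,U \right)} = 4 \cdot 3 = 12$)
$F = - \frac{75321}{1924}$ ($F = -16 + 2 \left(\left(- \frac{46}{-37} + \frac{85}{-104}\right) - 12\right) = -16 + 2 \left(\left(\left(-46\right) \left(- \frac{1}{37}\right) + 85 \left(- \frac{1}{104}\right)\right) - 12\right) = -16 + 2 \left(\left(\frac{46}{37} - \frac{85}{104}\right) - 12\right) = -16 + 2 \left(\frac{1639}{3848} - 12\right) = -16 + 2 \left(- \frac{44537}{3848}\right) = -16 - \frac{44537}{1924} = - \frac{75321}{1924} \approx -39.148$)
$- 163 F = \left(-163\right) \left(- \frac{75321}{1924}\right) = \frac{12277323}{1924}$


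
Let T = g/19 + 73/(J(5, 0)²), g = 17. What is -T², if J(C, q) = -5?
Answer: -3283344/225625 ≈ -14.552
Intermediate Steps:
T = 1812/475 (T = 17/19 + 73/((-5)²) = 17*(1/19) + 73/25 = 17/19 + 73*(1/25) = 17/19 + 73/25 = 1812/475 ≈ 3.8147)
-T² = -(1812/475)² = -1*3283344/225625 = -3283344/225625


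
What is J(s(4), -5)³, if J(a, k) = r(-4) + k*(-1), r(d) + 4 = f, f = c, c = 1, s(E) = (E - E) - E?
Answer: 8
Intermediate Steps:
s(E) = -E (s(E) = 0 - E = -E)
f = 1
r(d) = -3 (r(d) = -4 + 1 = -3)
J(a, k) = -3 - k (J(a, k) = -3 + k*(-1) = -3 - k)
J(s(4), -5)³ = (-3 - 1*(-5))³ = (-3 + 5)³ = 2³ = 8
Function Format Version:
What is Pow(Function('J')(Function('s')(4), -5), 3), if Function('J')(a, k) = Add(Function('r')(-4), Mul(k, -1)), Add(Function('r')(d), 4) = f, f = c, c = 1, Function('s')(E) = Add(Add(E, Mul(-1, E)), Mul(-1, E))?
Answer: 8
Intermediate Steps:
Function('s')(E) = Mul(-1, E) (Function('s')(E) = Add(0, Mul(-1, E)) = Mul(-1, E))
f = 1
Function('r')(d) = -3 (Function('r')(d) = Add(-4, 1) = -3)
Function('J')(a, k) = Add(-3, Mul(-1, k)) (Function('J')(a, k) = Add(-3, Mul(k, -1)) = Add(-3, Mul(-1, k)))
Pow(Function('J')(Function('s')(4), -5), 3) = Pow(Add(-3, Mul(-1, -5)), 3) = Pow(Add(-3, 5), 3) = Pow(2, 3) = 8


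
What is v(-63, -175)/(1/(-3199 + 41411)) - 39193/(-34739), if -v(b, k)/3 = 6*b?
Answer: 1505324560705/34739 ≈ 4.3332e+7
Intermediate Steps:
v(b, k) = -18*b
v(-63, -175)/(1/(-3199 + 41411)) - 39193/(-34739) = (-18*(-63))/(1/(-3199 + 41411)) - 39193/(-34739) = 1134/(1/38212) - 39193*(-1/34739) = 1134/(1/38212) + 39193/34739 = 1134*38212 + 39193/34739 = 43332408 + 39193/34739 = 1505324560705/34739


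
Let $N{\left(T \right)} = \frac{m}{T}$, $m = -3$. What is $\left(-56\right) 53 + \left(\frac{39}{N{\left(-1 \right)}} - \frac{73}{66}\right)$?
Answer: $- \frac{195103}{66} \approx -2956.1$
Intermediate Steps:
$N{\left(T \right)} = - \frac{3}{T}$
$\left(-56\right) 53 + \left(\frac{39}{N{\left(-1 \right)}} - \frac{73}{66}\right) = \left(-56\right) 53 + \left(\frac{39}{\left(-3\right) \frac{1}{-1}} - \frac{73}{66}\right) = -2968 + \left(\frac{39}{\left(-3\right) \left(-1\right)} - \frac{73}{66}\right) = -2968 - \left(\frac{73}{66} - \frac{39}{3}\right) = -2968 + \left(39 \cdot \frac{1}{3} - \frac{73}{66}\right) = -2968 + \left(13 - \frac{73}{66}\right) = -2968 + \frac{785}{66} = - \frac{195103}{66}$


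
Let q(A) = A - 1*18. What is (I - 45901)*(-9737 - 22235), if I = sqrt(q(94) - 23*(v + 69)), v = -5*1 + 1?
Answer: 1467546772 - 31972*I*sqrt(1419) ≈ 1.4675e+9 - 1.2044e+6*I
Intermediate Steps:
v = -4 (v = -5 + 1 = -4)
q(A) = -18 + A (q(A) = A - 18 = -18 + A)
I = I*sqrt(1419) (I = sqrt((-18 + 94) - 23*(-4 + 69)) = sqrt(76 - 23*65) = sqrt(76 - 1495) = sqrt(-1419) = I*sqrt(1419) ≈ 37.67*I)
(I - 45901)*(-9737 - 22235) = (I*sqrt(1419) - 45901)*(-9737 - 22235) = (-45901 + I*sqrt(1419))*(-31972) = 1467546772 - 31972*I*sqrt(1419)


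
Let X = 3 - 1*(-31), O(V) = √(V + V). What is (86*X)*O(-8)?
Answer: 11696*I ≈ 11696.0*I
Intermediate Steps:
O(V) = √2*√V (O(V) = √(2*V) = √2*√V)
X = 34 (X = 3 + 31 = 34)
(86*X)*O(-8) = (86*34)*(√2*√(-8)) = 2924*(√2*(2*I*√2)) = 2924*(4*I) = 11696*I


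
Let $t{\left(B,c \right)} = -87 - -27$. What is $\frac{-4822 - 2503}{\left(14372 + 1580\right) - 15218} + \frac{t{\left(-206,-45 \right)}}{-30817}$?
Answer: $- \frac{225690485}{22619678} \approx -9.9776$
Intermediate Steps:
$t{\left(B,c \right)} = -60$ ($t{\left(B,c \right)} = -87 + 27 = -60$)
$\frac{-4822 - 2503}{\left(14372 + 1580\right) - 15218} + \frac{t{\left(-206,-45 \right)}}{-30817} = \frac{-4822 - 2503}{\left(14372 + 1580\right) - 15218} - \frac{60}{-30817} = \frac{-4822 - 2503}{15952 - 15218} - - \frac{60}{30817} = - \frac{7325}{734} + \frac{60}{30817} = - \frac{225690485}{22619678}$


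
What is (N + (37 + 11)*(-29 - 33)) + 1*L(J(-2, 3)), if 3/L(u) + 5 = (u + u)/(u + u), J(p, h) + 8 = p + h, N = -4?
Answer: -11923/4 ≈ -2980.8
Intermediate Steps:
J(p, h) = -8 + h + p (J(p, h) = -8 + (p + h) = -8 + (h + p) = -8 + h + p)
L(u) = -¾ (L(u) = 3/(-5 + (u + u)/(u + u)) = 3/(-5 + (2*u)/((2*u))) = 3/(-5 + (2*u)*(1/(2*u))) = 3/(-5 + 1) = 3/(-4) = 3*(-¼) = -¾)
(N + (37 + 11)*(-29 - 33)) + 1*L(J(-2, 3)) = (-4 + (37 + 11)*(-29 - 33)) + 1*(-¾) = (-4 + 48*(-62)) - ¾ = (-4 - 2976) - ¾ = -2980 - ¾ = -11923/4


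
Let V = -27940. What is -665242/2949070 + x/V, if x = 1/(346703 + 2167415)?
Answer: -4672956301332371/20715582056906440 ≈ -0.22558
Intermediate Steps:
x = 1/2514118 ≈ 3.9775e-7
-665242/2949070 + x/V = -665242/2949070 + (1/2514118)/(-27940) = -665242*1/2949070 + (1/2514118)*(-1/27940) = -332621/1474535 - 1/70244456920 = -4672956301332371/20715582056906440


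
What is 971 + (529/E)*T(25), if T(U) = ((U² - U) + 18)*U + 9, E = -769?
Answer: -7431112/769 ≈ -9663.3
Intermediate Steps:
T(U) = 9 + U*(18 + U² - U) (T(U) = (18 + U² - U)*U + 9 = U*(18 + U² - U) + 9 = 9 + U*(18 + U² - U))
971 + (529/E)*T(25) = 971 + (529/(-769))*(9 + 25³ - 1*25² + 18*25) = 971 + (529*(-1/769))*(9 + 15625 - 1*625 + 450) = 971 - 529*(9 + 15625 - 625 + 450)/769 = 971 - 529/769*15459 = 971 - 8177811/769 = -7431112/769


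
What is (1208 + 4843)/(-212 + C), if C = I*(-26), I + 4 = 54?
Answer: -2017/504 ≈ -4.0020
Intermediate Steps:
I = 50 (I = -4 + 54 = 50)
C = -1300 (C = 50*(-26) = -1300)
(1208 + 4843)/(-212 + C) = (1208 + 4843)/(-212 - 1300) = 6051/(-1512) = 6051*(-1/1512) = -2017/504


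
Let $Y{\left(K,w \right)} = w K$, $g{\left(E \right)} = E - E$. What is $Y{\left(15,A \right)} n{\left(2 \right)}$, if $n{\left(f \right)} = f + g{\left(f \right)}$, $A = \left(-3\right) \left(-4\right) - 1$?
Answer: $330$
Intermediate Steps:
$g{\left(E \right)} = 0$
$A = 11$ ($A = 12 - 1 = 11$)
$n{\left(f \right)} = f$ ($n{\left(f \right)} = f + 0 = f$)
$Y{\left(K,w \right)} = K w$
$Y{\left(15,A \right)} n{\left(2 \right)} = 15 \cdot 11 \cdot 2 = 165 \cdot 2 = 330$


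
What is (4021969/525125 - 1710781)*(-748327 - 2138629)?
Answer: 2593554230570443136/525125 ≈ 4.9389e+12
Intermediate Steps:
(4021969/525125 - 1710781)*(-748327 - 2138629) = (4021969*(1/525125) - 1710781)*(-2886956) = (4021969/525125 - 1710781)*(-2886956) = -898369850656/525125*(-2886956) = 2593554230570443136/525125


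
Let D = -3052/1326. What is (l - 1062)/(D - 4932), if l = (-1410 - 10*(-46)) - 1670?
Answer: 1220583/1635721 ≈ 0.74620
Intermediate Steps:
l = -2620 (l = (-1410 + 460) - 1670 = -950 - 1670 = -2620)
D = -1526/663 (D = -3052*1/1326 = -1526/663 ≈ -2.3017)
(l - 1062)/(D - 4932) = (-2620 - 1062)/(-1526/663 - 4932) = -3682/(-3271442/663) = -3682*(-663/3271442) = 1220583/1635721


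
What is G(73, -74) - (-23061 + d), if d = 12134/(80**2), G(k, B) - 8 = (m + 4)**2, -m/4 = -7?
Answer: 77091533/3200 ≈ 24091.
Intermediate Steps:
m = 28 (m = -4*(-7) = 28)
G(k, B) = 1032 (G(k, B) = 8 + (28 + 4)**2 = 8 + 32**2 = 8 + 1024 = 1032)
d = 6067/3200 (d = 12134/6400 = 12134*(1/6400) = 6067/3200 ≈ 1.8959)
G(73, -74) - (-23061 + d) = 1032 - (-23061 + 6067/3200) = 1032 - 1*(-73789133/3200) = 1032 + 73789133/3200 = 77091533/3200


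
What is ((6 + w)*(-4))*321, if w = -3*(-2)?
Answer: -15408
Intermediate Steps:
w = 6
((6 + w)*(-4))*321 = ((6 + 6)*(-4))*321 = (12*(-4))*321 = -48*321 = -15408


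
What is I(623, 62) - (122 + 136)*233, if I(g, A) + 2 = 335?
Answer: -59781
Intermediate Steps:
I(g, A) = 333 (I(g, A) = -2 + 335 = 333)
I(623, 62) - (122 + 136)*233 = 333 - (122 + 136)*233 = 333 - 258*233 = 333 - 1*60114 = 333 - 60114 = -59781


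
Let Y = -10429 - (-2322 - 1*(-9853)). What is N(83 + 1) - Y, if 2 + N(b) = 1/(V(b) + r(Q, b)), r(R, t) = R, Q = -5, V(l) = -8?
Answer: 233453/13 ≈ 17958.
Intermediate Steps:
N(b) = -27/13 (N(b) = -2 + 1/(-8 - 5) = -2 + 1/(-13) = -2 - 1/13 = -27/13)
Y = -17960 (Y = -10429 - (-2322 + 9853) = -10429 - 1*7531 = -10429 - 7531 = -17960)
N(83 + 1) - Y = -27/13 - 1*(-17960) = -27/13 + 17960 = 233453/13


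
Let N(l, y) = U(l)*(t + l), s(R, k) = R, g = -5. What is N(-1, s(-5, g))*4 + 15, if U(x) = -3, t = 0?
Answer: 27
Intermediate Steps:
N(l, y) = -3*l (N(l, y) = -3*(0 + l) = -3*l)
N(-1, s(-5, g))*4 + 15 = -3*(-1)*4 + 15 = 3*4 + 15 = 12 + 15 = 27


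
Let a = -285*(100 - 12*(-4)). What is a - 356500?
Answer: -398680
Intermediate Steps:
a = -42180 (a = -285*(100 + 48) = -285*148 = -42180)
a - 356500 = -42180 - 356500 = -398680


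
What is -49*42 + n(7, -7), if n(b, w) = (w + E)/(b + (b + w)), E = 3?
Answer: -14410/7 ≈ -2058.6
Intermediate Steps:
n(b, w) = (3 + w)/(w + 2*b) (n(b, w) = (w + 3)/(b + (b + w)) = (3 + w)/(w + 2*b))
-49*42 + n(7, -7) = -49*42 + (3 - 7)/(-7 + 2*7) = -2058 - 4/(-7 + 14) = -2058 - 4/7 = -14410/7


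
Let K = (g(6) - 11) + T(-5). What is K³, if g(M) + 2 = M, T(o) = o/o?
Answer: -216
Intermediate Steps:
T(o) = 1
g(M) = -2 + M
K = -6 (K = ((-2 + 6) - 11) + 1 = (4 - 11) + 1 = -7 + 1 = -6)
K³ = (-6)³ = -216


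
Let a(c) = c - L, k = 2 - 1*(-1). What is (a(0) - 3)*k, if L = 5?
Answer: -24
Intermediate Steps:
k = 3 (k = 2 + 1 = 3)
a(c) = -5 + c (a(c) = c - 1*5 = c - 5 = -5 + c)
(a(0) - 3)*k = ((-5 + 0) - 3)*3 = (-5 - 3)*3 = -8*3 = -24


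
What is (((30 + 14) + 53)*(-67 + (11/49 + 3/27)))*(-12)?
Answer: 11406812/147 ≈ 77597.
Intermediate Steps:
(((30 + 14) + 53)*(-67 + (11/49 + 3/27)))*(-12) = ((44 + 53)*(-67 + (11*(1/49) + 3*(1/27))))*(-12) = (97*(-67 + (11/49 + ⅑)))*(-12) = (97*(-67 + 148/441))*(-12) = (97*(-29399/441))*(-12) = -2851703/441*(-12) = 11406812/147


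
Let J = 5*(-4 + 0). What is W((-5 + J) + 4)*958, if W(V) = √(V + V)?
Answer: 958*I*√42 ≈ 6208.5*I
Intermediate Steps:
J = -20 (J = 5*(-4) = -20)
W(V) = √2*√V (W(V) = √(2*V) = √2*√V)
W((-5 + J) + 4)*958 = (√2*√((-5 - 20) + 4))*958 = (√2*√(-25 + 4))*958 = (√2*√(-21))*958 = (√2*(I*√21))*958 = (I*√42)*958 = 958*I*√42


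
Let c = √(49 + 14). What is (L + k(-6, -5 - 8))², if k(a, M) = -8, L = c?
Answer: 127 - 48*√7 ≈ 0.0039371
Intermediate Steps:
c = 3*√7 (c = √63 = 3*√7 ≈ 7.9373)
L = 3*√7 ≈ 7.9373
(L + k(-6, -5 - 8))² = (3*√7 - 8)² = (-8 + 3*√7)²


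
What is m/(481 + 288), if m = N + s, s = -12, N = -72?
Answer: -84/769 ≈ -0.10923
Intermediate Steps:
m = -84 (m = -72 - 12 = -84)
m/(481 + 288) = -84/(481 + 288) = -84/769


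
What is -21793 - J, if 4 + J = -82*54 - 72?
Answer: -17289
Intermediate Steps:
J = -4504 (J = -4 + (-82*54 - 72) = -4 + (-4428 - 72) = -4 - 4500 = -4504)
-21793 - J = -21793 - 1*(-4504) = -21793 + 4504 = -17289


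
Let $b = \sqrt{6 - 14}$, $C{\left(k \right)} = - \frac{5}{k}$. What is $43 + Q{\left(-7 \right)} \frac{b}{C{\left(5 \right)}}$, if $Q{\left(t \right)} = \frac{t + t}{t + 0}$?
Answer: $43 - 4 i \sqrt{2} \approx 43.0 - 5.6569 i$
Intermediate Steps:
$Q{\left(t \right)} = 2$ ($Q{\left(t \right)} = \frac{2 t}{t} = 2$)
$b = 2 i \sqrt{2}$ ($b = \sqrt{-8} = 2 i \sqrt{2} \approx 2.8284 i$)
$43 + Q{\left(-7 \right)} \frac{b}{C{\left(5 \right)}} = 43 + 2 \frac{2 i \sqrt{2}}{\left(-5\right) \frac{1}{5}} = 43 + 2 \frac{2 i \sqrt{2}}{-1} = 43 + 2 \cdot 2 i \sqrt{2} \left(-1\right) = 43 + 2 \left(- 2 i \sqrt{2}\right) = 43 - 4 i \sqrt{2}$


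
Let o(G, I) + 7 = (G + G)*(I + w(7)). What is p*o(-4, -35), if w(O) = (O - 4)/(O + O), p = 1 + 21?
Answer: 41778/7 ≈ 5968.3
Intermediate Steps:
p = 22
w(O) = (-4 + O)/(2*O) (w(O) = (-4 + O)/((2*O)) = (-4 + O)*(1/(2*O)) = (-4 + O)/(2*O))
o(G, I) = -7 + 2*G*(3/14 + I) (o(G, I) = -7 + (G + G)*(I + (½)*(-4 + 7)/7) = -7 + (2*G)*(I + (½)*(⅐)*3) = -7 + (2*G)*(I + 3/14) = -7 + (2*G)*(3/14 + I) = -7 + 2*G*(3/14 + I))
p*o(-4, -35) = 22*(-7 + (3/7)*(-4) + 2*(-4)*(-35)) = 22*(-7 - 12/7 + 280) = 22*(1899/7) = 41778/7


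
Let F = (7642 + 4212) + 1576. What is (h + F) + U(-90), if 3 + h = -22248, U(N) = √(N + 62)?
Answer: -8821 + 2*I*√7 ≈ -8821.0 + 5.2915*I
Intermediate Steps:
U(N) = √(62 + N)
h = -22251 (h = -3 - 22248 = -22251)
F = 13430 (F = 11854 + 1576 = 13430)
(h + F) + U(-90) = (-22251 + 13430) + √(62 - 90) = -8821 + √(-28) = -8821 + 2*I*√7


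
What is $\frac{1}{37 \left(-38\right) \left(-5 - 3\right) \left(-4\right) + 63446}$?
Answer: $\frac{1}{18454} \approx 5.4189 \cdot 10^{-5}$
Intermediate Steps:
$\frac{1}{37 \left(-38\right) \left(-5 - 3\right) \left(-4\right) + 63446} = \frac{1}{- 1406 \left(\left(-8\right) \left(-4\right)\right) + 63446} = \frac{1}{\left(-1406\right) 32 + 63446} = \frac{1}{-44992 + 63446} = \frac{1}{18454}$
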